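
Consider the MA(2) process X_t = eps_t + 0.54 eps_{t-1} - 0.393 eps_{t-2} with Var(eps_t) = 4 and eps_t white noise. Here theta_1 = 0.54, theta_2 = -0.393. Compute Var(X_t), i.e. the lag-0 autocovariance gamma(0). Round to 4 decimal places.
\gamma(0) = 5.7842

For an MA(q) process X_t = eps_t + sum_i theta_i eps_{t-i} with
Var(eps_t) = sigma^2, the variance is
  gamma(0) = sigma^2 * (1 + sum_i theta_i^2).
  sum_i theta_i^2 = (0.54)^2 + (-0.393)^2 = 0.2916 + 0.154449 = 0.446049.
  gamma(0) = 4 * (1 + 0.446049) = 4 * 1.446049 = 5.784196, which rounds to 5.7842.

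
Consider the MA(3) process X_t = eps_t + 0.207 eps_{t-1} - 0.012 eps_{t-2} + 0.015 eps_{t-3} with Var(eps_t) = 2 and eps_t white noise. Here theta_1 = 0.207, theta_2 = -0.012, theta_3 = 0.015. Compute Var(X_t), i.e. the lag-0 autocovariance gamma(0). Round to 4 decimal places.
\gamma(0) = 2.0864

For an MA(q) process X_t = eps_t + sum_i theta_i eps_{t-i} with
Var(eps_t) = sigma^2, the variance is
  gamma(0) = sigma^2 * (1 + sum_i theta_i^2).
  sum_i theta_i^2 = (0.207)^2 + (-0.012)^2 + (0.015)^2 = 0.042849 + 0.000144 + 0.000225 = 0.043218.
  gamma(0) = 2 * (1 + 0.043218) = 2 * 1.043218 = 2.086436, which rounds to 2.0864.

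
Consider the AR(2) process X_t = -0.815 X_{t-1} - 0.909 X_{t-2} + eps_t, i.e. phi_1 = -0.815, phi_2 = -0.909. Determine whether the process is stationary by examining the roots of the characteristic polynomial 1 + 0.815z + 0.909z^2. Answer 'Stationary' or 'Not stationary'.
\text{Stationary}

The AR(p) characteristic polynomial is P(z) = 1 + 0.815z + 0.909z^2.
Stationarity requires all roots to lie outside the unit circle, i.e. |z| > 1 for every root.
Set 1 + (0.815) z + (0.909) z^2 = 0, i.e. a z^2 + b z + c = 0 with a = 0.909, b = 0.815, c = 1.
Discriminant D = b^2 - 4ac = (0.815)^2 - 4*(0.909)*1 = 0.664225 - (3.636) = -2.971775.
D < 0, so the roots are the complex-conjugate pair z = (-b +/- i sqrt(-D)) / (2a) = -0.4483 +/- 0.9482i.
For a conjugate pair |z|^2 = z * conj(z) = (product of roots) = c/a = 1/(0.909) = 1.10011, so |z| = sqrt(1.10011) = 1.0489 for both roots.
Moduli of all roots: 1.0489, 1.0489.
All moduli strictly greater than 1? Yes.
Verdict: Stationary.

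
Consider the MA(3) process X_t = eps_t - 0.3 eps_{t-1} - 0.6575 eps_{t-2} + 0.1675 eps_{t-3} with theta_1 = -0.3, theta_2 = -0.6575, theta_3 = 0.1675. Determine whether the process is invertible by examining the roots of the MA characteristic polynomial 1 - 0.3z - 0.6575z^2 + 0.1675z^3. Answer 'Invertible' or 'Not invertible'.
\text{Invertible}

The MA(q) characteristic polynomial is P(z) = 1 - 0.3z - 0.6575z^2 + 0.1675z^3.
Invertibility requires all roots to lie outside the unit circle, i.e. |z| > 1 for every root.
Degree 3: look for a simple real root z0 first, then factor out (1 - z/z0) and solve the remaining quadratic.
Testing z0 = 4: P(4) = 1 + (-0.3)(4) + (-0.6575)(4)^2 + (0.1675)(4)^3
  = 1 + (-1.2) + (-10.52) + (10.72) = 0.  So z_0 = 4 is a root, |z_0| = 4.
Divide out the factor (1 - 0.25 z) = (1 - z/z0) (since 1/z0 = 0.25):
  P(z) = (1 - 0.25 z)(1 + (-0.05) z + (-0.67) z^2)
  [check: z-coef -0.05 - (0.25) = -0.3; z^2-coef -0.67 - (0.25)(-0.05) = -0.6575; z^3-coef -(0.25)(-0.67) = 0.1675.]
Remaining roots from the quadratic factor 1 + (-0.05) z + (-0.67) z^2:
  Set 1 + (-0.05) z + (-0.67) z^2 = 0, i.e. a z^2 + b z + c = 0 with a = -0.67, b = -0.05, c = 1.
  Discriminant D = b^2 - 4ac = (-0.05)^2 - 4*(-0.67)*1 = 0.0025 - (-2.68) = 2.6825.
  D >= 0, so the roots are real: z = (-b +/- sqrt(D)) / (2a) = (0.05 +/- 1.637834) / (-1.34).
    z_1 = (0.05 + 1.637834) / (-1.34) = -1.2596,   |z_1| = 1.2596.
    z_2 = (0.05 - 1.637834) / (-1.34) = 1.185,   |z_2| = 1.185.
Moduli of all roots: 4.0000, 1.2596, 1.1850.
All moduli strictly greater than 1? Yes.
Verdict: Invertible.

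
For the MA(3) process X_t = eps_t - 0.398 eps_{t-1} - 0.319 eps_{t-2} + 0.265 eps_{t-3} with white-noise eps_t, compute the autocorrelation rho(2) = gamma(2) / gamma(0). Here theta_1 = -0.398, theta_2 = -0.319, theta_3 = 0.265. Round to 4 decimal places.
\rho(2) = -0.3191

For an MA(q) process with theta_0 = 1, the autocovariance is
  gamma(k) = sigma^2 * sum_{i=0..q-k} theta_i * theta_{i+k},
and rho(k) = gamma(k) / gamma(0). Sigma^2 cancels.
  numerator   = (1)*(-0.319) + (-0.398)*(0.265) = -0.42447.
  denominator = (1)^2 + (-0.398)^2 + (-0.319)^2 + (0.265)^2 = 1.33039.
  rho(2) = -0.42447 / 1.33039 = -0.3191.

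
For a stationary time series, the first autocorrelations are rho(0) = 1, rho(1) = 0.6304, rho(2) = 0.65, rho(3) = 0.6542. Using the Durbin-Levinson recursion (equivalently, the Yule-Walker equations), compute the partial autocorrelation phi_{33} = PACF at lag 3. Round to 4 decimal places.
\phi_{33} = 0.3059

The PACF at lag k is phi_{kk}, the last component of the solution
to the Yule-Walker system G_k phi = r_k where
  (G_k)_{ij} = rho(|i - j|), (r_k)_i = rho(i), i,j = 1..k.
Equivalently, Durbin-Levinson gives phi_{kk} iteratively:
  phi_{11} = rho(1)
  phi_{kk} = [rho(k) - sum_{j=1..k-1} phi_{k-1,j} rho(k-j)]
            / [1 - sum_{j=1..k-1} phi_{k-1,j} rho(j)],
  phi_{k,j} = phi_{k-1,j} - phi_{kk} phi_{k-1,k-j},  j = 1..k-1.
Step k = 1:
  phi_11 = rho(1) = 0.6304.
Step k = 2:
  phi_22 = [rho(2) - phi_11 rho(1)] / [1 - phi_11 rho(1)] = [0.65 - (0.6304)(0.6304)] / [1 - (0.6304)(0.6304)]
         = 0.25259584 / 0.60259584 = 0.41918.
  Update: phi_21 = phi_11 - phi_22 phi_11 = 0.6304 - (0.41918)(0.6304) = 0.366149.
Step k = 3:
  phi_33 = [rho(3) - phi_21 rho(2) - phi_22 rho(1)] / [1 - phi_21 rho(1) - phi_22 rho(2)]
    numerator   = 0.6542 - (0.366149)(0.65) - (0.41918)(0.6304) = 0.15195223
    denominator = 1 - (0.366149)(0.6304) - (0.41918)(0.65) = 0.49671283
  phi_33 = 0.15195223 / 0.49671283 = 0.3059.
Therefore phi_{33} = 0.3059.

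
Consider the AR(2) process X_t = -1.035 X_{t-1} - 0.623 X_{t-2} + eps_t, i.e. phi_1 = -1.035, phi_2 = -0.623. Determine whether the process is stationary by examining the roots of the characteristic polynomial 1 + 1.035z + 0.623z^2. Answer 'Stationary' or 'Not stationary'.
\text{Stationary}

The AR(p) characteristic polynomial is P(z) = 1 + 1.035z + 0.623z^2.
Stationarity requires all roots to lie outside the unit circle, i.e. |z| > 1 for every root.
Set 1 + (1.035) z + (0.623) z^2 = 0, i.e. a z^2 + b z + c = 0 with a = 0.623, b = 1.035, c = 1.
Discriminant D = b^2 - 4ac = (1.035)^2 - 4*(0.623)*1 = 1.071225 - (2.492) = -1.420775.
D < 0, so the roots are the complex-conjugate pair z = (-b +/- i sqrt(-D)) / (2a) = -0.8307 +/- 0.9566i.
For a conjugate pair |z|^2 = z * conj(z) = (product of roots) = c/a = 1/(0.623) = 1.605136, so |z| = sqrt(1.605136) = 1.2669 for both roots.
Moduli of all roots: 1.2669, 1.2669.
All moduli strictly greater than 1? Yes.
Verdict: Stationary.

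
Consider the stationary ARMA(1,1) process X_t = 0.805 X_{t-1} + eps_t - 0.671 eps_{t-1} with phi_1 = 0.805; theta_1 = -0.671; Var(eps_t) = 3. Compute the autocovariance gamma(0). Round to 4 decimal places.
\gamma(0) = 3.1530

Multiply the model equation by X_{t-k} and take expectations. With theta_0 = psi_0 = 1 and psi_j the MA(infinity) weights, this gives
  gamma(k) - sum_i phi_i gamma(k-i) = c_k,
  c_k = sigma^2 * sum_{j=k..q} theta_j psi_{j-k}   (c_k = 0 for k > q),
using gamma(-m) = gamma(m).
psi-weights needed (psi_j = theta_j + sum_i phi_i psi_{j-i}):
  psi_1 = theta_1 + phi_1 = -0.671 + (0.805) = 0.134
Right-hand sides:
  c_0 = sigma^2 (1 + theta_1 psi_1) = 3 * (1 + (-0.671)(0.134)) = 3 * 0.910086 = 2.730258
  c_1 = sigma^2 theta_1 = 3 * (-0.671) = -2.013
  c_2 = 0
Equations for k = 0 and k = 1 (AR order 1):
  gamma(0) = phi_1 gamma(1) + c_0
  gamma(1) = phi_1 gamma(0) + c_1
Substituting the second into the first: gamma(0) (1 - phi_1^2) = c_0 + phi_1 c_1, so
  gamma(0) = (c_0 + phi_1 c_1) / (1 - phi_1^2) = (2.730258 + (0.805)(-2.013)) / (1 - (0.805)^2) = 1.109793 / 0.351975 = 3.153045.
Therefore gamma(0) = 3.1530 (to 4 decimal places).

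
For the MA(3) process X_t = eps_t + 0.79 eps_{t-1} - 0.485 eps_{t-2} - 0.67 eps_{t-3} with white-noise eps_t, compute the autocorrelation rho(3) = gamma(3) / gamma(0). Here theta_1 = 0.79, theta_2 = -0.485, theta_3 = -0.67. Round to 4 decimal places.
\rho(3) = -0.2903

For an MA(q) process with theta_0 = 1, the autocovariance is
  gamma(k) = sigma^2 * sum_{i=0..q-k} theta_i * theta_{i+k},
and rho(k) = gamma(k) / gamma(0). Sigma^2 cancels.
  numerator   = (1)*(-0.67) = -0.67.
  denominator = (1)^2 + (0.79)^2 + (-0.485)^2 + (-0.67)^2 = 2.308225.
  rho(3) = -0.67 / 2.308225 = -0.2903.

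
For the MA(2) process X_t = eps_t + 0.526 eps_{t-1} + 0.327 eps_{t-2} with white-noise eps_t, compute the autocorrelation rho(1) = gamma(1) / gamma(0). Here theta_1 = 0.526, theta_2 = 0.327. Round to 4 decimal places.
\rho(1) = 0.5045

For an MA(q) process with theta_0 = 1, the autocovariance is
  gamma(k) = sigma^2 * sum_{i=0..q-k} theta_i * theta_{i+k},
and rho(k) = gamma(k) / gamma(0). Sigma^2 cancels.
  numerator   = (1)*(0.526) + (0.526)*(0.327) = 0.698002.
  denominator = (1)^2 + (0.526)^2 + (0.327)^2 = 1.383605.
  rho(1) = 0.698002 / 1.383605 = 0.5045.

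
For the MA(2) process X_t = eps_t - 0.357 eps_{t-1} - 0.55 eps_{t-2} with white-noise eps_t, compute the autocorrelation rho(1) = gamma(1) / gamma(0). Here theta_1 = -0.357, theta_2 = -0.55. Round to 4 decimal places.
\rho(1) = -0.1123

For an MA(q) process with theta_0 = 1, the autocovariance is
  gamma(k) = sigma^2 * sum_{i=0..q-k} theta_i * theta_{i+k},
and rho(k) = gamma(k) / gamma(0). Sigma^2 cancels.
  numerator   = (1)*(-0.357) + (-0.357)*(-0.55) = -0.16065.
  denominator = (1)^2 + (-0.357)^2 + (-0.55)^2 = 1.429949.
  rho(1) = -0.16065 / 1.429949 = -0.1123.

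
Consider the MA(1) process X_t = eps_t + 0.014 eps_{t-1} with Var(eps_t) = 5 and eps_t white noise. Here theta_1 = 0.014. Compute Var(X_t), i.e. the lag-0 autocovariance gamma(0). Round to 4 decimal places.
\gamma(0) = 5.0010

For an MA(q) process X_t = eps_t + sum_i theta_i eps_{t-i} with
Var(eps_t) = sigma^2, the variance is
  gamma(0) = sigma^2 * (1 + sum_i theta_i^2).
  sum_i theta_i^2 = (0.014)^2 = 0.000196.
  gamma(0) = 5 * (1 + 0.000196) = 5 * 1.000196 = 5.00098, which rounds to 5.0010.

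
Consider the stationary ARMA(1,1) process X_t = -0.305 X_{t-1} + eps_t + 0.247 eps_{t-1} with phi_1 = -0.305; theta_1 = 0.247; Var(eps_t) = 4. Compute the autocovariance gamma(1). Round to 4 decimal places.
\gamma(1) = -0.2365

Multiply the model equation by X_{t-k} and take expectations. With theta_0 = psi_0 = 1 and psi_j the MA(infinity) weights, this gives
  gamma(k) - sum_i phi_i gamma(k-i) = c_k,
  c_k = sigma^2 * sum_{j=k..q} theta_j psi_{j-k}   (c_k = 0 for k > q),
using gamma(-m) = gamma(m).
psi-weights needed (psi_j = theta_j + sum_i phi_i psi_{j-i}):
  psi_1 = theta_1 + phi_1 = 0.247 + (-0.305) = -0.058
Right-hand sides:
  c_0 = sigma^2 (1 + theta_1 psi_1) = 4 * (1 + (0.247)(-0.058)) = 4 * 0.985674 = 3.942696
  c_1 = sigma^2 theta_1 = 4 * (0.247) = 0.988
  c_2 = 0
Equations for k = 0 and k = 1 (AR order 1):
  gamma(0) = phi_1 gamma(1) + c_0
  gamma(1) = phi_1 gamma(0) + c_1
Substituting the second into the first: gamma(0) (1 - phi_1^2) = c_0 + phi_1 c_1, so
  gamma(0) = (c_0 + phi_1 c_1) / (1 - phi_1^2) = (3.942696 + (-0.305)(0.988)) / (1 - (-0.305)^2) = 3.641356 / 0.906975 = 4.014836.
  gamma(1) = phi_1 gamma(0) + c_1 = (-0.305)(4.014836) + (0.988) = -0.236525.
Therefore gamma(1) = -0.2365 (to 4 decimal places).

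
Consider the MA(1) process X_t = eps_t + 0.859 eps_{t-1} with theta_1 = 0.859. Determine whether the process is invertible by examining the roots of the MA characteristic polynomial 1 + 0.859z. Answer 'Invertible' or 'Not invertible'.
\text{Invertible}

The MA(q) characteristic polynomial is P(z) = 1 + 0.859z.
Invertibility requires all roots to lie outside the unit circle, i.e. |z| > 1 for every root.
This is linear in z: 1 + (0.859) z = 0  =>  z = -1/(0.859) = -1.164144,  |z| = 1.164144.
Moduli of all roots: 1.1641.
All moduli strictly greater than 1? Yes.
Verdict: Invertible.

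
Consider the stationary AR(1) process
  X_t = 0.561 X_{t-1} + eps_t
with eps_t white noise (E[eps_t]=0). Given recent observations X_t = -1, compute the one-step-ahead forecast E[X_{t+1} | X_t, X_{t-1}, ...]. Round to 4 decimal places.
E[X_{t+1} \mid \mathcal F_t] = -0.5610

For an AR(p) model X_t = c + sum_i phi_i X_{t-i} + eps_t, the
one-step-ahead conditional mean is
  E[X_{t+1} | X_t, ...] = c + sum_i phi_i X_{t+1-i}.
Substitute known values:
  E[X_{t+1} | ...] = (0.561) * (-1)
                   = -0.5610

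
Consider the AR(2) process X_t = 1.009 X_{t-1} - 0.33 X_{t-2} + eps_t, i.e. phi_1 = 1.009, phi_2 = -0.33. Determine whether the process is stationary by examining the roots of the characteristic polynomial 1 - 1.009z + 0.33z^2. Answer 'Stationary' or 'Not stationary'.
\text{Stationary}

The AR(p) characteristic polynomial is P(z) = 1 - 1.009z + 0.33z^2.
Stationarity requires all roots to lie outside the unit circle, i.e. |z| > 1 for every root.
Set 1 + (-1.009) z + (0.33) z^2 = 0, i.e. a z^2 + b z + c = 0 with a = 0.33, b = -1.009, c = 1.
Discriminant D = b^2 - 4ac = (-1.009)^2 - 4*(0.33)*1 = 1.018081 - (1.32) = -0.301919.
D < 0, so the roots are the complex-conjugate pair z = (-b +/- i sqrt(-D)) / (2a) = 1.5288 +/- 0.8325i.
For a conjugate pair |z|^2 = z * conj(z) = (product of roots) = c/a = 1/(0.33) = 3.030303, so |z| = sqrt(3.030303) = 1.7408 for both roots.
Moduli of all roots: 1.7408, 1.7408.
All moduli strictly greater than 1? Yes.
Verdict: Stationary.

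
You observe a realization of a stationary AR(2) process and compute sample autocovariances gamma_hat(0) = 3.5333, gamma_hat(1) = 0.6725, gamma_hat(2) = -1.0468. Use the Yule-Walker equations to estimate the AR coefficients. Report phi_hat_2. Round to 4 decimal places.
\hat\phi_{2} = -0.3450

The Yule-Walker equations for an AR(p) process read, in matrix form,
  Gamma_p phi = r_p,   with   (Gamma_p)_{ij} = gamma(|i - j|),
                       (r_p)_i = gamma(i),   i,j = 1..p.
Substitute the sample gammas (Toeplitz matrix and right-hand side of size 2):
  Gamma_p = [[3.5333, 0.6725], [0.6725, 3.5333]]
  r_p     = [0.6725, -1.0468]
Written out:
  3.5333 phi_1 + 0.6725 phi_2 = 0.6725
  0.6725 phi_1 + 3.5333 phi_2 = -1.0468
Solve by Cramer's rule:
  det = gamma(0)^2 - gamma(1)^2 = (3.5333)^2 - (0.6725)^2 = 12.48420889 - 0.45225625 = 12.03195264
  phi_hat_1 = [gamma(1) gamma(0) - gamma(1) gamma(2)] / det = [(0.6725)(3.5333) - (0.6725)(-1.0468)] / 12.03195264 = 3.08011725 / 12.03195264 = 0.256
  phi_hat_2 = [gamma(0) gamma(2) - gamma(1)^2] / det = [(3.5333)(-1.0468) - (0.6725)^2] / 12.03195264 = -4.15091469 / 12.03195264 = -0.345
So phi_hat = [0.2560, -0.3450].
Therefore phi_hat_2 = -0.3450.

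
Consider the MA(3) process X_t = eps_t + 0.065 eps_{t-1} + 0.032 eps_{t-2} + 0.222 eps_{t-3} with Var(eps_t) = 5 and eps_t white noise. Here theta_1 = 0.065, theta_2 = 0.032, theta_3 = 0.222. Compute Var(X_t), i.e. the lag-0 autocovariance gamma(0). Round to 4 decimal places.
\gamma(0) = 5.2727

For an MA(q) process X_t = eps_t + sum_i theta_i eps_{t-i} with
Var(eps_t) = sigma^2, the variance is
  gamma(0) = sigma^2 * (1 + sum_i theta_i^2).
  sum_i theta_i^2 = (0.065)^2 + (0.032)^2 + (0.222)^2 = 0.004225 + 0.001024 + 0.049284 = 0.054533.
  gamma(0) = 5 * (1 + 0.054533) = 5 * 1.054533 = 5.272665, which rounds to 5.2727.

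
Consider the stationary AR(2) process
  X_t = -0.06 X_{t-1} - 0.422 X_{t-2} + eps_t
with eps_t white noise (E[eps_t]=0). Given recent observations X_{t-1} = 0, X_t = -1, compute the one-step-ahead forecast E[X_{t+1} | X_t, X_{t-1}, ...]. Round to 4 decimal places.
E[X_{t+1} \mid \mathcal F_t] = 0.0600

For an AR(p) model X_t = c + sum_i phi_i X_{t-i} + eps_t, the
one-step-ahead conditional mean is
  E[X_{t+1} | X_t, ...] = c + sum_i phi_i X_{t+1-i}.
Substitute known values:
  E[X_{t+1} | ...] = (-0.06) * (-1) + (-0.422) * (0)
                   = 0.0600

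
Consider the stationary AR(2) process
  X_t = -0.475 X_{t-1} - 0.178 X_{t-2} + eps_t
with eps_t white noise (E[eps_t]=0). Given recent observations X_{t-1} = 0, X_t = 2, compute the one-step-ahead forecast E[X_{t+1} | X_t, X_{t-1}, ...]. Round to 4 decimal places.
E[X_{t+1} \mid \mathcal F_t] = -0.9500

For an AR(p) model X_t = c + sum_i phi_i X_{t-i} + eps_t, the
one-step-ahead conditional mean is
  E[X_{t+1} | X_t, ...] = c + sum_i phi_i X_{t+1-i}.
Substitute known values:
  E[X_{t+1} | ...] = (-0.475) * (2) + (-0.178) * (0)
                   = -0.9500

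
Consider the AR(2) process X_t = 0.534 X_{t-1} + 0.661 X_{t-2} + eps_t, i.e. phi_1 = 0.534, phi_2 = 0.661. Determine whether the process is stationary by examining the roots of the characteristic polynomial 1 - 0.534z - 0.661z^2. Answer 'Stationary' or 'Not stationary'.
\text{Not stationary}

The AR(p) characteristic polynomial is P(z) = 1 - 0.534z - 0.661z^2.
Stationarity requires all roots to lie outside the unit circle, i.e. |z| > 1 for every root.
Set 1 + (-0.534) z + (-0.661) z^2 = 0, i.e. a z^2 + b z + c = 0 with a = -0.661, b = -0.534, c = 1.
Discriminant D = b^2 - 4ac = (-0.534)^2 - 4*(-0.661)*1 = 0.285156 - (-2.644) = 2.929156.
D >= 0, so the roots are real: z = (-b +/- sqrt(D)) / (2a) = (0.534 +/- 1.711478) / (-1.322).
  z_1 = (0.534 + 1.711478) / (-1.322) = -1.6985,   |z_1| = 1.6985.
  z_2 = (0.534 - 1.711478) / (-1.322) = 0.8907,   |z_2| = 0.8907.
Moduli of all roots: 1.6985, 0.8907.
All moduli strictly greater than 1? No.
Verdict: Not stationary.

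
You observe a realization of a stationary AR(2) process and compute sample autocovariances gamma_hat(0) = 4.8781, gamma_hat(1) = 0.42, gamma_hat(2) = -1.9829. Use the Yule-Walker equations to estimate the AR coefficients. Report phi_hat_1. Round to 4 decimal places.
\hat\phi_{1} = 0.1220

The Yule-Walker equations for an AR(p) process read, in matrix form,
  Gamma_p phi = r_p,   with   (Gamma_p)_{ij} = gamma(|i - j|),
                       (r_p)_i = gamma(i),   i,j = 1..p.
Substitute the sample gammas (Toeplitz matrix and right-hand side of size 2):
  Gamma_p = [[4.8781, 0.42], [0.42, 4.8781]]
  r_p     = [0.42, -1.9829]
Written out:
  4.8781 phi_1 + 0.42 phi_2 = 0.42
  0.42 phi_1 + 4.8781 phi_2 = -1.9829
Solve by Cramer's rule:
  det = gamma(0)^2 - gamma(1)^2 = (4.8781)^2 - (0.42)^2 = 23.79585961 - 0.1764 = 23.61945961
  phi_hat_1 = [gamma(1) gamma(0) - gamma(1) gamma(2)] / det = [(0.42)(4.8781) - (0.42)(-1.9829)] / 23.61945961 = 2.88162 / 23.61945961 = 0.122
  phi_hat_2 = [gamma(0) gamma(2) - gamma(1)^2] / det = [(4.8781)(-1.9829) - (0.42)^2] / 23.61945961 = -9.84918449 / 23.61945961 = -0.417
So phi_hat = [0.1220, -0.4170].
Therefore phi_hat_1 = 0.1220.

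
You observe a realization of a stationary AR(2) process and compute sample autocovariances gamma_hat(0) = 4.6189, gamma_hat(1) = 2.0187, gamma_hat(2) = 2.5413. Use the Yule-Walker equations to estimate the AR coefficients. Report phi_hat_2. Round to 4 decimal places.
\hat\phi_{2} = 0.4440

The Yule-Walker equations for an AR(p) process read, in matrix form,
  Gamma_p phi = r_p,   with   (Gamma_p)_{ij} = gamma(|i - j|),
                       (r_p)_i = gamma(i),   i,j = 1..p.
Substitute the sample gammas (Toeplitz matrix and right-hand side of size 2):
  Gamma_p = [[4.6189, 2.0187], [2.0187, 4.6189]]
  r_p     = [2.0187, 2.5413]
Written out:
  4.6189 phi_1 + 2.0187 phi_2 = 2.0187
  2.0187 phi_1 + 4.6189 phi_2 = 2.5413
Solve by Cramer's rule:
  det = gamma(0)^2 - gamma(1)^2 = (4.6189)^2 - (2.0187)^2 = 21.33423721 - 4.07514969 = 17.25908752
  phi_hat_1 = [gamma(1) gamma(0) - gamma(1) gamma(2)] / det = [(2.0187)(4.6189) - (2.0187)(2.5413)] / 17.25908752 = 4.19405112 / 17.25908752 = 0.243
  phi_hat_2 = [gamma(0) gamma(2) - gamma(1)^2] / det = [(4.6189)(2.5413) - (2.0187)^2] / 17.25908752 = 7.66286088 / 17.25908752 = 0.444
So phi_hat = [0.2430, 0.4440].
Therefore phi_hat_2 = 0.4440.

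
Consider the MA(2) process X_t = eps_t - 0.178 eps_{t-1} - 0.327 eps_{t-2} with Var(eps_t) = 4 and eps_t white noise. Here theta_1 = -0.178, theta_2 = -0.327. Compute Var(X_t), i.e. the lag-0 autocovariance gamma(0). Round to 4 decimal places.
\gamma(0) = 4.5545

For an MA(q) process X_t = eps_t + sum_i theta_i eps_{t-i} with
Var(eps_t) = sigma^2, the variance is
  gamma(0) = sigma^2 * (1 + sum_i theta_i^2).
  sum_i theta_i^2 = (-0.178)^2 + (-0.327)^2 = 0.031684 + 0.106929 = 0.138613.
  gamma(0) = 4 * (1 + 0.138613) = 4 * 1.138613 = 4.554452, which rounds to 4.5545.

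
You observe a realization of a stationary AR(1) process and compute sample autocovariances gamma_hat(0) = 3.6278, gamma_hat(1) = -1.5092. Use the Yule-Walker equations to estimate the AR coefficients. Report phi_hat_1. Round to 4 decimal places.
\hat\phi_{1} = -0.4160

The Yule-Walker equations for an AR(p) process read, in matrix form,
  Gamma_p phi = r_p,   with   (Gamma_p)_{ij} = gamma(|i - j|),
                       (r_p)_i = gamma(i),   i,j = 1..p.
Substitute the sample gammas (Toeplitz matrix and right-hand side of size 1):
  Gamma_p = [[3.6278]]
  r_p     = [-1.5092]
With p = 1 this is the single equation gamma(0) phi_1 = gamma(1):
  phi_hat_1 = gamma(1) / gamma(0) = -1.5092 / 3.6278 = -0.4160.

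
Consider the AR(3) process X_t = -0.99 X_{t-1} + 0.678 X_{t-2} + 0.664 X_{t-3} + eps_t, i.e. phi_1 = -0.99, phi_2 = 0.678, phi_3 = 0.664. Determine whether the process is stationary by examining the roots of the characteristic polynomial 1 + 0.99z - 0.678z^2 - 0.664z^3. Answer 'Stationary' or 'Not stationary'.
\text{Not stationary}

The AR(p) characteristic polynomial is P(z) = 1 + 0.99z - 0.678z^2 - 0.664z^3.
Stationarity requires all roots to lie outside the unit circle, i.e. |z| > 1 for every root.
Degree 3: look for a simple real root z0 first, then factor out (1 - z/z0) and solve the remaining quadratic.
Testing z0 = -1.25: P(-1.25) = 1 + (0.99)(-1.25) + (-0.678)(-1.25)^2 + (-0.664)(-1.25)^3
  = 1 + (-1.2375) + (-1.059375) + (1.296875) = 0.  So z_0 = -1.25 is a root, |z_0| = 1.25.
Divide out the factor (1 + 0.8 z) = (1 - z/z0) (since 1/z0 = -0.8):
  P(z) = (1 + 0.8 z)(1 + (0.19) z + (-0.83) z^2)
  [check: z-coef 0.19 - (-0.8) = 0.99; z^2-coef -0.83 - (-0.8)(0.19) = -0.678; z^3-coef -(-0.8)(-0.83) = -0.664.]
Remaining roots from the quadratic factor 1 + (0.19) z + (-0.83) z^2:
  Set 1 + (0.19) z + (-0.83) z^2 = 0, i.e. a z^2 + b z + c = 0 with a = -0.83, b = 0.19, c = 1.
  Discriminant D = b^2 - 4ac = (0.19)^2 - 4*(-0.83)*1 = 0.0361 - (-3.32) = 3.3561.
  D >= 0, so the roots are real: z = (-b +/- sqrt(D)) / (2a) = (-0.19 +/- 1.831966) / (-1.66).
    z_1 = (-0.19 + 1.831966) / (-1.66) = -0.9891,   |z_1| = 0.9891.
    z_2 = (-0.19 - 1.831966) / (-1.66) = 1.2181,   |z_2| = 1.2181.
Moduli of all roots: 1.2500, 0.9891, 1.2181.
All moduli strictly greater than 1? No.
Verdict: Not stationary.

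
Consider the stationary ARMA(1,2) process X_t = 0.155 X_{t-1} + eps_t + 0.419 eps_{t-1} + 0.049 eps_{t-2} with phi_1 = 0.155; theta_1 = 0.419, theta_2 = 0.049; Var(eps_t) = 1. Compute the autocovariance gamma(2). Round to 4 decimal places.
\gamma(2) = 0.1507

Multiply the model equation by X_{t-k} and take expectations. With theta_0 = psi_0 = 1 and psi_j the MA(infinity) weights, this gives
  gamma(k) - sum_i phi_i gamma(k-i) = c_k,
  c_k = sigma^2 * sum_{j=k..q} theta_j psi_{j-k}   (c_k = 0 for k > q),
using gamma(-m) = gamma(m).
psi-weights needed (psi_j = theta_j + sum_i phi_i psi_{j-i}):
  psi_1 = theta_1 + phi_1 = 0.419 + (0.155) = 0.574
  psi_2 = theta_2 + phi_1 psi_1 = 0.049 + (0.155)(0.574) = 0.13797
Right-hand sides:
  c_0 = sigma^2 (1 + theta_1 psi_1 + theta_2 psi_2) = 1 * (1 + (0.419)(0.574) + (0.049)(0.13797)) = 1 * 1.247267 = 1.247267
  c_1 = sigma^2 (theta_1 + theta_2 psi_1) = 1 * (0.419 + (0.049)(0.574)) = 0.447126
  c_2 = sigma^2 theta_2 = 1 * (0.049) = 0.049
Equations for k = 0 and k = 1 (AR order 1):
  gamma(0) = phi_1 gamma(1) + c_0
  gamma(1) = phi_1 gamma(0) + c_1
Substituting the second into the first: gamma(0) (1 - phi_1^2) = c_0 + phi_1 c_1, so
  gamma(0) = (c_0 + phi_1 c_1) / (1 - phi_1^2) = (1.247267 + (0.155)(0.447126)) / (1 - (0.155)^2) = 1.316571 / 0.975975 = 1.34898.
  gamma(1) = phi_1 gamma(0) + c_1 = (0.155)(1.34898) + (0.447126) = 0.656218.
For k = 2: gamma(2) = phi_1 gamma(1) + c_2
  = (0.155)(0.656218) + (0.049) = 0.150714.
Therefore gamma(2) = 0.1507 (to 4 decimal places).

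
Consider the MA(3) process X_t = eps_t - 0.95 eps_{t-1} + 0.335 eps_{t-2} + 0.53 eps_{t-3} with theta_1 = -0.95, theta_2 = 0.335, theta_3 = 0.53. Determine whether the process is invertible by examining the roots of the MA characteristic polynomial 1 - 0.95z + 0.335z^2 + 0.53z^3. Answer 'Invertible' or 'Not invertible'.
\text{Not invertible}

The MA(q) characteristic polynomial is P(z) = 1 - 0.95z + 0.335z^2 + 0.53z^3.
Invertibility requires all roots to lie outside the unit circle, i.e. |z| > 1 for every root.
Degree 3: look for a simple real root z0 first, then factor out (1 - z/z0) and solve the remaining quadratic.
Testing z0 = -2: P(-2) = 1 + (-0.95)(-2) + (0.335)(-2)^2 + (0.53)(-2)^3
  = 1 + (1.9) + (1.34) + (-4.24) = 0.  So z_0 = -2 is a root, |z_0| = 2.
Divide out the factor (1 + 0.5 z) = (1 - z/z0) (since 1/z0 = -0.5):
  P(z) = (1 + 0.5 z)(1 + (-1.45) z + (1.06) z^2)
  [check: z-coef -1.45 - (-0.5) = -0.95; z^2-coef 1.06 - (-0.5)(-1.45) = 0.335; z^3-coef -(-0.5)(1.06) = 0.53.]
Remaining roots from the quadratic factor 1 + (-1.45) z + (1.06) z^2:
  Set 1 + (-1.45) z + (1.06) z^2 = 0, i.e. a z^2 + b z + c = 0 with a = 1.06, b = -1.45, c = 1.
  Discriminant D = b^2 - 4ac = (-1.45)^2 - 4*(1.06)*1 = 2.1025 - (4.24) = -2.1375.
  D < 0, so the roots are the complex-conjugate pair z = (-b +/- i sqrt(-D)) / (2a) = 0.684 +/- 0.6896i.
  For a conjugate pair |z|^2 = z * conj(z) = (product of roots) = c/a = 1/(1.06) = 0.943396, so |z| = sqrt(0.943396) = 0.9713 for both roots.
Moduli of all roots: 2.0000, 0.9713, 0.9713.
All moduli strictly greater than 1? No.
Verdict: Not invertible.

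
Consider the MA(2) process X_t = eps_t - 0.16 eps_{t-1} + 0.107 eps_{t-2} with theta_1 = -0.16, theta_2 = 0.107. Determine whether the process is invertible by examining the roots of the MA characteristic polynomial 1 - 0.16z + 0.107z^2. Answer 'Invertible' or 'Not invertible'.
\text{Invertible}

The MA(q) characteristic polynomial is P(z) = 1 - 0.16z + 0.107z^2.
Invertibility requires all roots to lie outside the unit circle, i.e. |z| > 1 for every root.
Set 1 + (-0.16) z + (0.107) z^2 = 0, i.e. a z^2 + b z + c = 0 with a = 0.107, b = -0.16, c = 1.
Discriminant D = b^2 - 4ac = (-0.16)^2 - 4*(0.107)*1 = 0.0256 - (0.428) = -0.4024.
D < 0, so the roots are the complex-conjugate pair z = (-b +/- i sqrt(-D)) / (2a) = 0.7477 +/- 2.9643i.
For a conjugate pair |z|^2 = z * conj(z) = (product of roots) = c/a = 1/(0.107) = 9.345794, so |z| = sqrt(9.345794) = 3.0571 for both roots.
Moduli of all roots: 3.0571, 3.0571.
All moduli strictly greater than 1? Yes.
Verdict: Invertible.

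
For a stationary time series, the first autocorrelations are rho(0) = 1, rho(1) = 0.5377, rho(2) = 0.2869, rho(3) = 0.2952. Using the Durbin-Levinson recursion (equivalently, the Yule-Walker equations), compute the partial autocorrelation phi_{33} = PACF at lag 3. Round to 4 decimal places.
\phi_{33} = 0.1999

The PACF at lag k is phi_{kk}, the last component of the solution
to the Yule-Walker system G_k phi = r_k where
  (G_k)_{ij} = rho(|i - j|), (r_k)_i = rho(i), i,j = 1..k.
Equivalently, Durbin-Levinson gives phi_{kk} iteratively:
  phi_{11} = rho(1)
  phi_{kk} = [rho(k) - sum_{j=1..k-1} phi_{k-1,j} rho(k-j)]
            / [1 - sum_{j=1..k-1} phi_{k-1,j} rho(j)],
  phi_{k,j} = phi_{k-1,j} - phi_{kk} phi_{k-1,k-j},  j = 1..k-1.
Step k = 1:
  phi_11 = rho(1) = 0.5377.
Step k = 2:
  phi_22 = [rho(2) - phi_11 rho(1)] / [1 - phi_11 rho(1)] = [0.2869 - (0.5377)(0.5377)] / [1 - (0.5377)(0.5377)]
         = -0.00222129 / 0.71087871 = -0.003125.
  Update: phi_21 = phi_11 - phi_22 phi_11 = 0.5377 - (-0.003125)(0.5377) = 0.53938.
Step k = 3:
  phi_33 = [rho(3) - phi_21 rho(2) - phi_22 rho(1)] / [1 - phi_21 rho(1) - phi_22 rho(2)]
    numerator   = 0.2952 - (0.53938)(0.2869) - (-0.003125)(0.5377) = 0.14213199
    denominator = 1 - (0.53938)(0.5377) - (-0.003125)(0.2869) = 0.71087177
  phi_33 = 0.14213199 / 0.71087177 = 0.1999.
Therefore phi_{33} = 0.1999.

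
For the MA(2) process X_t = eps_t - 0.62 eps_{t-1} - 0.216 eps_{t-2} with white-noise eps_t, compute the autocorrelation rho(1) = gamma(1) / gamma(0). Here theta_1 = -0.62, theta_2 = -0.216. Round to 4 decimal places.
\rho(1) = -0.3397

For an MA(q) process with theta_0 = 1, the autocovariance is
  gamma(k) = sigma^2 * sum_{i=0..q-k} theta_i * theta_{i+k},
and rho(k) = gamma(k) / gamma(0). Sigma^2 cancels.
  numerator   = (1)*(-0.62) + (-0.62)*(-0.216) = -0.48608.
  denominator = (1)^2 + (-0.62)^2 + (-0.216)^2 = 1.431056.
  rho(1) = -0.48608 / 1.431056 = -0.3397.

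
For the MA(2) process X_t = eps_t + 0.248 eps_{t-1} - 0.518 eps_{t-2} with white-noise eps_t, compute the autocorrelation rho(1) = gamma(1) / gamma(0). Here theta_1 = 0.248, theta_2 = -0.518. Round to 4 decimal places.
\rho(1) = 0.0899

For an MA(q) process with theta_0 = 1, the autocovariance is
  gamma(k) = sigma^2 * sum_{i=0..q-k} theta_i * theta_{i+k},
and rho(k) = gamma(k) / gamma(0). Sigma^2 cancels.
  numerator   = (1)*(0.248) + (0.248)*(-0.518) = 0.119536.
  denominator = (1)^2 + (0.248)^2 + (-0.518)^2 = 1.329828.
  rho(1) = 0.119536 / 1.329828 = 0.0899.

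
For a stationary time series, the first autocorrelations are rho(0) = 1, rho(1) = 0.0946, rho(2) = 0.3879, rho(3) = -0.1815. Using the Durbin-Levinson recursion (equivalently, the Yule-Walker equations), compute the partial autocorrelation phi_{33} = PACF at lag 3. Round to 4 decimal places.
\phi_{33} = -0.2840

The PACF at lag k is phi_{kk}, the last component of the solution
to the Yule-Walker system G_k phi = r_k where
  (G_k)_{ij} = rho(|i - j|), (r_k)_i = rho(i), i,j = 1..k.
Equivalently, Durbin-Levinson gives phi_{kk} iteratively:
  phi_{11} = rho(1)
  phi_{kk} = [rho(k) - sum_{j=1..k-1} phi_{k-1,j} rho(k-j)]
            / [1 - sum_{j=1..k-1} phi_{k-1,j} rho(j)],
  phi_{k,j} = phi_{k-1,j} - phi_{kk} phi_{k-1,k-j},  j = 1..k-1.
Step k = 1:
  phi_11 = rho(1) = 0.0946.
Step k = 2:
  phi_22 = [rho(2) - phi_11 rho(1)] / [1 - phi_11 rho(1)] = [0.3879 - (0.0946)(0.0946)] / [1 - (0.0946)(0.0946)]
         = 0.37895084 / 0.99105084 = 0.382373.
  Update: phi_21 = phi_11 - phi_22 phi_11 = 0.0946 - (0.382373)(0.0946) = 0.058428.
Step k = 3:
  phi_33 = [rho(3) - phi_21 rho(2) - phi_22 rho(1)] / [1 - phi_21 rho(1) - phi_22 rho(2)]
    numerator   = -0.1815 - (0.058428)(0.3879) - (0.382373)(0.0946) = -0.2403365
    denominator = 1 - (0.058428)(0.0946) - (0.382373)(0.3879) = 0.84615036
  phi_33 = -0.2403365 / 0.84615036 = -0.284.
Therefore phi_{33} = -0.2840.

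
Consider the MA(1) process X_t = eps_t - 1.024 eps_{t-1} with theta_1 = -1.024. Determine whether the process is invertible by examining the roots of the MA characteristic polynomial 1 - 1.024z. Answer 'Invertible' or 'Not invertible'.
\text{Not invertible}

The MA(q) characteristic polynomial is P(z) = 1 - 1.024z.
Invertibility requires all roots to lie outside the unit circle, i.e. |z| > 1 for every root.
This is linear in z: 1 + (-1.024) z = 0  =>  z = -1/(-1.024) = 0.976562,  |z| = 0.976562.
Moduli of all roots: 0.9766.
All moduli strictly greater than 1? No.
Verdict: Not invertible.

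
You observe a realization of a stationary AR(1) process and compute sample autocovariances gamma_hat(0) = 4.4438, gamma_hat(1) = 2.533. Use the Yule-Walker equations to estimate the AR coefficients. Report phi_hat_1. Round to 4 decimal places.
\hat\phi_{1} = 0.5700

The Yule-Walker equations for an AR(p) process read, in matrix form,
  Gamma_p phi = r_p,   with   (Gamma_p)_{ij} = gamma(|i - j|),
                       (r_p)_i = gamma(i),   i,j = 1..p.
Substitute the sample gammas (Toeplitz matrix and right-hand side of size 1):
  Gamma_p = [[4.4438]]
  r_p     = [2.533]
With p = 1 this is the single equation gamma(0) phi_1 = gamma(1):
  phi_hat_1 = gamma(1) / gamma(0) = 2.533 / 4.4438 = 0.5700.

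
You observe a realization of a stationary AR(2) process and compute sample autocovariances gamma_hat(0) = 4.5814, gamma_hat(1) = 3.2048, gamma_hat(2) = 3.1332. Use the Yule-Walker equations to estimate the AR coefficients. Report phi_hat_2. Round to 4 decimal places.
\hat\phi_{2} = 0.3810

The Yule-Walker equations for an AR(p) process read, in matrix form,
  Gamma_p phi = r_p,   with   (Gamma_p)_{ij} = gamma(|i - j|),
                       (r_p)_i = gamma(i),   i,j = 1..p.
Substitute the sample gammas (Toeplitz matrix and right-hand side of size 2):
  Gamma_p = [[4.5814, 3.2048], [3.2048, 4.5814]]
  r_p     = [3.2048, 3.1332]
Written out:
  4.5814 phi_1 + 3.2048 phi_2 = 3.2048
  3.2048 phi_1 + 4.5814 phi_2 = 3.1332
Solve by Cramer's rule:
  det = gamma(0)^2 - gamma(1)^2 = (4.5814)^2 - (3.2048)^2 = 20.98922596 - 10.27074304 = 10.71848292
  phi_hat_1 = [gamma(1) gamma(0) - gamma(1) gamma(2)] / det = [(3.2048)(4.5814) - (3.2048)(3.1332)] / 10.71848292 = 4.64119136 / 10.71848292 = 0.433
  phi_hat_2 = [gamma(0) gamma(2) - gamma(1)^2] / det = [(4.5814)(3.1332) - (3.2048)^2] / 10.71848292 = 4.08369944 / 10.71848292 = 0.381
So phi_hat = [0.4330, 0.3810].
Therefore phi_hat_2 = 0.3810.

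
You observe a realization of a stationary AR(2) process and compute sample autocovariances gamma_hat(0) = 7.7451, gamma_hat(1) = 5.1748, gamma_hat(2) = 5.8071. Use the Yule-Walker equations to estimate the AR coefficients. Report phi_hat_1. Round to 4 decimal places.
\hat\phi_{1} = 0.3020

The Yule-Walker equations for an AR(p) process read, in matrix form,
  Gamma_p phi = r_p,   with   (Gamma_p)_{ij} = gamma(|i - j|),
                       (r_p)_i = gamma(i),   i,j = 1..p.
Substitute the sample gammas (Toeplitz matrix and right-hand side of size 2):
  Gamma_p = [[7.7451, 5.1748], [5.1748, 7.7451]]
  r_p     = [5.1748, 5.8071]
Written out:
  7.7451 phi_1 + 5.1748 phi_2 = 5.1748
  5.1748 phi_1 + 7.7451 phi_2 = 5.8071
Solve by Cramer's rule:
  det = gamma(0)^2 - gamma(1)^2 = (7.7451)^2 - (5.1748)^2 = 59.98657401 - 26.77855504 = 33.20801897
  phi_hat_1 = [gamma(1) gamma(0) - gamma(1) gamma(2)] / det = [(5.1748)(7.7451) - (5.1748)(5.8071)] / 33.20801897 = 10.0287624 / 33.20801897 = 0.302
  phi_hat_2 = [gamma(0) gamma(2) - gamma(1)^2] / det = [(7.7451)(5.8071) - (5.1748)^2] / 33.20801897 = 18.19801517 / 33.20801897 = 0.548
So phi_hat = [0.3020, 0.5480].
Therefore phi_hat_1 = 0.3020.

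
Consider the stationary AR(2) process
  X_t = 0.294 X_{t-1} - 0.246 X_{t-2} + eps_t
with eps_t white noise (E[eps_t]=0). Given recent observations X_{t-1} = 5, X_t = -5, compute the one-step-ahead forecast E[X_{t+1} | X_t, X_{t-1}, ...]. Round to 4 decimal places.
E[X_{t+1} \mid \mathcal F_t] = -2.7000

For an AR(p) model X_t = c + sum_i phi_i X_{t-i} + eps_t, the
one-step-ahead conditional mean is
  E[X_{t+1} | X_t, ...] = c + sum_i phi_i X_{t+1-i}.
Substitute known values:
  E[X_{t+1} | ...] = (0.294) * (-5) + (-0.246) * (5)
                   = -2.7000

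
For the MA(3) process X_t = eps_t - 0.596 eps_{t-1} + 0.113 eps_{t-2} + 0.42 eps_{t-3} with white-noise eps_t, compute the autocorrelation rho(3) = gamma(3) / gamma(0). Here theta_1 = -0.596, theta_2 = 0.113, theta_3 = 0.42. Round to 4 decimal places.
\rho(3) = 0.2720

For an MA(q) process with theta_0 = 1, the autocovariance is
  gamma(k) = sigma^2 * sum_{i=0..q-k} theta_i * theta_{i+k},
and rho(k) = gamma(k) / gamma(0). Sigma^2 cancels.
  numerator   = (1)*(0.42) = 0.42.
  denominator = (1)^2 + (-0.596)^2 + (0.113)^2 + (0.42)^2 = 1.544385.
  rho(3) = 0.42 / 1.544385 = 0.2720.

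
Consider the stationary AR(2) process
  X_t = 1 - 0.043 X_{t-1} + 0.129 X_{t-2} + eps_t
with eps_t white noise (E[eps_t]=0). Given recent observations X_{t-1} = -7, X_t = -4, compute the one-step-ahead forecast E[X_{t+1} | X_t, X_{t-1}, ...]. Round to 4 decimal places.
E[X_{t+1} \mid \mathcal F_t] = 0.2690

For an AR(p) model X_t = c + sum_i phi_i X_{t-i} + eps_t, the
one-step-ahead conditional mean is
  E[X_{t+1} | X_t, ...] = c + sum_i phi_i X_{t+1-i}.
Substitute known values:
  E[X_{t+1} | ...] = 1 + (-0.043) * (-4) + (0.129) * (-7)
                   = 0.2690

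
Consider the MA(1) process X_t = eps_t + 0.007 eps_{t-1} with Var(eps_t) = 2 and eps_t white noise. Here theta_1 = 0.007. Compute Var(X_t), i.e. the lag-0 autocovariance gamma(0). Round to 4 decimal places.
\gamma(0) = 2.0001

For an MA(q) process X_t = eps_t + sum_i theta_i eps_{t-i} with
Var(eps_t) = sigma^2, the variance is
  gamma(0) = sigma^2 * (1 + sum_i theta_i^2).
  sum_i theta_i^2 = (0.007)^2 = 0.000049.
  gamma(0) = 2 * (1 + 0.000049) = 2 * 1.000049 = 2.000098, which rounds to 2.0001.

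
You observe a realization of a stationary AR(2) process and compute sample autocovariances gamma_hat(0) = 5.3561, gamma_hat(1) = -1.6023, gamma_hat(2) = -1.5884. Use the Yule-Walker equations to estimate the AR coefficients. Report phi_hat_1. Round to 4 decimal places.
\hat\phi_{1} = -0.4260

The Yule-Walker equations for an AR(p) process read, in matrix form,
  Gamma_p phi = r_p,   with   (Gamma_p)_{ij} = gamma(|i - j|),
                       (r_p)_i = gamma(i),   i,j = 1..p.
Substitute the sample gammas (Toeplitz matrix and right-hand side of size 2):
  Gamma_p = [[5.3561, -1.6023], [-1.6023, 5.3561]]
  r_p     = [-1.6023, -1.5884]
Written out:
  5.3561 phi_1 - 1.6023 phi_2 = -1.6023
  -1.6023 phi_1 + 5.3561 phi_2 = -1.5884
Solve by Cramer's rule:
  det = gamma(0)^2 - gamma(1)^2 = (5.3561)^2 - (-1.6023)^2 = 28.68780721 - 2.56736529 = 26.12044192
  phi_hat_1 = [gamma(1) gamma(0) - gamma(1) gamma(2)] / det = [(-1.6023)(5.3561) - (-1.6023)(-1.5884)] / 26.12044192 = -11.12717235 / 26.12044192 = -0.426
  phi_hat_2 = [gamma(0) gamma(2) - gamma(1)^2] / det = [(5.3561)(-1.5884) - (-1.6023)^2] / 26.12044192 = -11.07499453 / 26.12044192 = -0.424
So phi_hat = [-0.4260, -0.4240].
Therefore phi_hat_1 = -0.4260.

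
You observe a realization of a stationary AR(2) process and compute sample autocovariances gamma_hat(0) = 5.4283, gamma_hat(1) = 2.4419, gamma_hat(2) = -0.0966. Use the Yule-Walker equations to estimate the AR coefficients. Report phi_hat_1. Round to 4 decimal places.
\hat\phi_{1} = 0.5740

The Yule-Walker equations for an AR(p) process read, in matrix form,
  Gamma_p phi = r_p,   with   (Gamma_p)_{ij} = gamma(|i - j|),
                       (r_p)_i = gamma(i),   i,j = 1..p.
Substitute the sample gammas (Toeplitz matrix and right-hand side of size 2):
  Gamma_p = [[5.4283, 2.4419], [2.4419, 5.4283]]
  r_p     = [2.4419, -0.0966]
Written out:
  5.4283 phi_1 + 2.4419 phi_2 = 2.4419
  2.4419 phi_1 + 5.4283 phi_2 = -0.0966
Solve by Cramer's rule:
  det = gamma(0)^2 - gamma(1)^2 = (5.4283)^2 - (2.4419)^2 = 29.46644089 - 5.96287561 = 23.50356528
  phi_hat_1 = [gamma(1) gamma(0) - gamma(1) gamma(2)] / det = [(2.4419)(5.4283) - (2.4419)(-0.0966)] / 23.50356528 = 13.49125331 / 23.50356528 = 0.574
  phi_hat_2 = [gamma(0) gamma(2) - gamma(1)^2] / det = [(5.4283)(-0.0966) - (2.4419)^2] / 23.50356528 = -6.48724939 / 23.50356528 = -0.276
So phi_hat = [0.5740, -0.2760].
Therefore phi_hat_1 = 0.5740.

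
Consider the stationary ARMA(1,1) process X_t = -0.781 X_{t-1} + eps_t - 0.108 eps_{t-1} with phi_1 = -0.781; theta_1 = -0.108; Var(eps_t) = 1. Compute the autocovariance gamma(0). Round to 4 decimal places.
\gamma(0) = 3.0263

Multiply the model equation by X_{t-k} and take expectations. With theta_0 = psi_0 = 1 and psi_j the MA(infinity) weights, this gives
  gamma(k) - sum_i phi_i gamma(k-i) = c_k,
  c_k = sigma^2 * sum_{j=k..q} theta_j psi_{j-k}   (c_k = 0 for k > q),
using gamma(-m) = gamma(m).
psi-weights needed (psi_j = theta_j + sum_i phi_i psi_{j-i}):
  psi_1 = theta_1 + phi_1 = -0.108 + (-0.781) = -0.889
Right-hand sides:
  c_0 = sigma^2 (1 + theta_1 psi_1) = 1 * (1 + (-0.108)(-0.889)) = 1 * 1.096012 = 1.096012
  c_1 = sigma^2 theta_1 = 1 * (-0.108) = -0.108
  c_2 = 0
Equations for k = 0 and k = 1 (AR order 1):
  gamma(0) = phi_1 gamma(1) + c_0
  gamma(1) = phi_1 gamma(0) + c_1
Substituting the second into the first: gamma(0) (1 - phi_1^2) = c_0 + phi_1 c_1, so
  gamma(0) = (c_0 + phi_1 c_1) / (1 - phi_1^2) = (1.096012 + (-0.781)(-0.108)) / (1 - (-0.781)^2) = 1.18036 / 0.390039 = 3.026261.
Therefore gamma(0) = 3.0263 (to 4 decimal places).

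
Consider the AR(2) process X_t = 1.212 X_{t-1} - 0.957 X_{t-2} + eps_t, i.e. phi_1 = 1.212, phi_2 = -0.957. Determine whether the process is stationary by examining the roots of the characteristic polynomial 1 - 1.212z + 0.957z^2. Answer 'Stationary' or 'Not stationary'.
\text{Stationary}

The AR(p) characteristic polynomial is P(z) = 1 - 1.212z + 0.957z^2.
Stationarity requires all roots to lie outside the unit circle, i.e. |z| > 1 for every root.
Set 1 + (-1.212) z + (0.957) z^2 = 0, i.e. a z^2 + b z + c = 0 with a = 0.957, b = -1.212, c = 1.
Discriminant D = b^2 - 4ac = (-1.212)^2 - 4*(0.957)*1 = 1.468944 - (3.828) = -2.359056.
D < 0, so the roots are the complex-conjugate pair z = (-b +/- i sqrt(-D)) / (2a) = 0.6332 +/- 0.8025i.
For a conjugate pair |z|^2 = z * conj(z) = (product of roots) = c/a = 1/(0.957) = 1.044932, so |z| = sqrt(1.044932) = 1.0222 for both roots.
Moduli of all roots: 1.0222, 1.0222.
All moduli strictly greater than 1? Yes.
Verdict: Stationary.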